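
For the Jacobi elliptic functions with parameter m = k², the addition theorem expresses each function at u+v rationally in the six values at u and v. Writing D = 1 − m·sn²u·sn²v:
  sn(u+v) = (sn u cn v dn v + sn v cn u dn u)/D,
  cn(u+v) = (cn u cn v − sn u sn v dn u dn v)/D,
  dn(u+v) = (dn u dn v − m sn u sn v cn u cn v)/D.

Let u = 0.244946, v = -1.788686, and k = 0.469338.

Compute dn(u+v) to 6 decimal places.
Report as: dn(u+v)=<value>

dn(u+v)=0.884563

sn u = 0.2419870283779661, cn u = 0.9702794845284535, dn u = 0.9935295732227597
sn v = -0.9945071198159383, cn v = -0.1046689478088274, dn v = 0.8843840334623225
m = k² = 0.220278158244
D = 1 − m·sn²u·sn²v = 0.9872423288650285
dn(u+v) = (dn u·dn v − m·sn u·sn v·cn u·cn v)/D = 0.8732779259320349/0.9872423288650285 = 0.8845628883599315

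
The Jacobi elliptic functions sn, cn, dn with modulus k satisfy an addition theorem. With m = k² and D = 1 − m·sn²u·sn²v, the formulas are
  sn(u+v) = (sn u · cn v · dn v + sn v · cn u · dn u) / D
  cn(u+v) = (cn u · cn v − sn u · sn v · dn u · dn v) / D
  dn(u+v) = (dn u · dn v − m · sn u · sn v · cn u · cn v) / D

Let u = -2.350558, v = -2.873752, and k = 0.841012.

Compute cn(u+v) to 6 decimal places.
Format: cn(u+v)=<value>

cn(u+v)=-0.587397

sn u = -0.9896268243500852, cn u = -0.1436619244155029, dn u = 0.554343419847509
sn v = -0.8975408965838833, cn v = -0.4409312179460634, dn v = 0.6559059016533246
m = k² = 0.707301184144
D = 1 − m·sn²u·sn²v = 0.4419722516802797
cn(u+v) = (cn u·cn v − sn u·sn v·dn u·dn v)/D = -0.2596130421081047/0.4419722516802797 = -0.5873966999537051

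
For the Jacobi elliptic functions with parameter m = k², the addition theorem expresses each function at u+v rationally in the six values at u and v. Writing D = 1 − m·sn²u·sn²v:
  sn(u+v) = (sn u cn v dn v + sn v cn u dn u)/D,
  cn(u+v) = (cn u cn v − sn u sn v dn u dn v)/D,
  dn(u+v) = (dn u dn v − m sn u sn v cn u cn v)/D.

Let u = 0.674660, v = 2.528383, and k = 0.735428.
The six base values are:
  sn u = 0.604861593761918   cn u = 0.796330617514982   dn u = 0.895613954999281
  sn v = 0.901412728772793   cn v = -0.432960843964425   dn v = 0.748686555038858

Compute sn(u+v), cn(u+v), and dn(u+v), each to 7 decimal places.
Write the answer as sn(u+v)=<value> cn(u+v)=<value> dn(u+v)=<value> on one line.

sn(u+v)=0.5324305 cn(u+v)=-0.8464737 dn(u+v)=0.9201507

m = k² = 0.540854343184
D = 1 − m·sn²u·sn²v = 0.8392171534474425
sn(u+v) = (sn u·cn v·dn v + sn v·cn u·dn u)/D = 0.4468248246164491/0.8392171534474425 = 0.5324305190628261
cn(u+v) = (cn u·cn v − sn u·sn v·dn u·dn v)/D = -0.7103752576961755/0.8392171534474425 = -0.8464737103835474
dn(u+v) = (dn u·dn v − m·sn u·sn v·cn u·cn v)/D = 0.772206287238329/0.8392171534474425 = 0.9201507429467596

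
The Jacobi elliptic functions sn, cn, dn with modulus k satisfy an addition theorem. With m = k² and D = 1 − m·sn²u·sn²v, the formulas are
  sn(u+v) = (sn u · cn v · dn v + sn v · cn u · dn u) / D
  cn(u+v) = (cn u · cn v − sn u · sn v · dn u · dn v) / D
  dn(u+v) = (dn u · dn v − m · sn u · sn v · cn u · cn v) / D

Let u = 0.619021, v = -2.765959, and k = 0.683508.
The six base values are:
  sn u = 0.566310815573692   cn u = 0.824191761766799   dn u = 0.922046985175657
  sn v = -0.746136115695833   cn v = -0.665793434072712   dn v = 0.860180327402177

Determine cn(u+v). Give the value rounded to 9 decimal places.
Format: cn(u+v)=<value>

cn(u+v)=-0.233049081

m = k² = 0.467183186064
D = 1 − m·sn²u·sn²v = 0.9165871346745396
cn(u+v) = (cn u·cn v − sn u·sn v·dn u·dn v)/D = -0.213609789324047/0.9165871346745396 = -0.2330490809255088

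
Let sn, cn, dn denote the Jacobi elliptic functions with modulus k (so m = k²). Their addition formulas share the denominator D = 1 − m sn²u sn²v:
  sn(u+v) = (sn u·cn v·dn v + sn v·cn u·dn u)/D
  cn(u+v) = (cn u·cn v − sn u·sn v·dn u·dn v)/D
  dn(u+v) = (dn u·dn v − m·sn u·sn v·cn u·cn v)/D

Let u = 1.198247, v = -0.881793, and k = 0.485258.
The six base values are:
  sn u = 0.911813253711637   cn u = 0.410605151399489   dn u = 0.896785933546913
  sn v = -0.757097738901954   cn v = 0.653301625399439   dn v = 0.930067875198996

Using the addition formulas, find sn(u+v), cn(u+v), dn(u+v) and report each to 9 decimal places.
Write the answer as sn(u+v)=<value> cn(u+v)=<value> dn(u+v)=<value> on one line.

sn(u+v)=0.310041099 cn(u+v)=0.950723155 dn(u+v)=0.988617631

m = k² = 0.235475326564
D = 1 − m·sn²u·sn²v = 0.8877823660970671
sn(u+v) = (sn u·cn v·dn v + sn v·cn u·dn u)/D = 0.2752490201951305/0.8877823660970671 = 0.3100410987044045
cn(u+v) = (cn u·cn v − sn u·sn v·dn u·dn v)/D = 0.8440352518908955/0.8877823660970671 = 0.9507231548217208
dn(u+v) = (dn u·dn v − m·sn u·sn v·cn u·cn v)/D = 0.877677299705283/0.8877823660970671 = 0.9886176311023064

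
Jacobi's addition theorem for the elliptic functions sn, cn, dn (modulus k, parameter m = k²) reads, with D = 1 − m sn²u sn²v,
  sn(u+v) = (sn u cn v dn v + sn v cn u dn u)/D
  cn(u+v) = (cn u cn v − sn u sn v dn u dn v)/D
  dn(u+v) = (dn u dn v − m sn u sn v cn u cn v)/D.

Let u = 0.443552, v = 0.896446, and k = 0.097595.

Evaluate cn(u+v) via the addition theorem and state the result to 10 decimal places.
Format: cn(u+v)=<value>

sn u = 0.4290301638830821, cn u = 0.9032901629479066, dn u = 0.9991230168039129
sn v = 0.7805047927027133, cn v = 0.6251497969031859, dn v = 0.9970945885057402
m = k² = 0.009524784025
D = 1 − m·sn²u·sn²v = 0.9989319737185392
cn(u+v) = (cn u·cn v − sn u·sn v·dn u·dn v)/D = 0.2310972826251445/0.9989319737185392 = 0.2313443644864839

cn(u+v)=0.2313443645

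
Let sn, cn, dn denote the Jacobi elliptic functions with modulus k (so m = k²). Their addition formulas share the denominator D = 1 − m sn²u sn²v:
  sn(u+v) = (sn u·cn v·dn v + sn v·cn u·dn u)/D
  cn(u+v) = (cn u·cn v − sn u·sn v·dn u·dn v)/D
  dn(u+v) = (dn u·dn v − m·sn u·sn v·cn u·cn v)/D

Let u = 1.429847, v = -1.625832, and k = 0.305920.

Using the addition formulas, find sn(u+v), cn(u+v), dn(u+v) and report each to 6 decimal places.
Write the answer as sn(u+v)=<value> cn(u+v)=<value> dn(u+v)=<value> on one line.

sn(u+v)=-0.194619 cn(u+v)=0.980879 dn(u+v)=0.998226

sn u = 0.9853745428239483, cn u = 0.1704024951533719, dn u = 0.9534833200614279
sn v = -0.9998808571610509, cn v = -0.01543604492355647, dn v = 0.952068932758718
m = k² = 0.0935870464
D = 1 − m·sn²u·sn²v = 0.9091520932597838
sn(u+v) = (sn u·cn v·dn v + sn v·cn u·dn u)/D = -0.1769378194636695/0.9091520932597838 = -0.1946185030815419
cn(u+v) = (cn u·cn v − sn u·sn v·dn u·dn v)/D = 0.8917682079565791/0.9091520932597838 = 0.9808790130583383
dn(u+v) = (dn u·dn v − m·sn u·sn v·cn u·cn v)/D = 0.9075393103165084/0.9091520932597838 = 0.9982260581532704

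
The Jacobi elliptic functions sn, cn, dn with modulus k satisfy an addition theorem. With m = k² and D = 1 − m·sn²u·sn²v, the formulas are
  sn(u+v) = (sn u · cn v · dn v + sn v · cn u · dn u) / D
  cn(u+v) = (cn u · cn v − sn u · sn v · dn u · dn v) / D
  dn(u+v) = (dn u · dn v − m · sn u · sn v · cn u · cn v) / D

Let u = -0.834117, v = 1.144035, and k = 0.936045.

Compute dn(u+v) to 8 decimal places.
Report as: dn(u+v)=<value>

dn(u+v)=0.95950655

sn u = -0.6900089823613659, cn u = 0.723800804269125, dn u = 0.763439405499859
sn v = 0.8289844694860906, cn v = 0.5592716239457039, dn v = 0.6307737909607292
m = k² = 0.876180242025
D = 1 − m·sn²u·sn²v = 0.7133210976528751
dn(u+v) = (dn u·dn v − m·sn u·sn v·cn u·cn v)/D = 0.6844362619562688/0.7133210976528751 = 0.9595065451005872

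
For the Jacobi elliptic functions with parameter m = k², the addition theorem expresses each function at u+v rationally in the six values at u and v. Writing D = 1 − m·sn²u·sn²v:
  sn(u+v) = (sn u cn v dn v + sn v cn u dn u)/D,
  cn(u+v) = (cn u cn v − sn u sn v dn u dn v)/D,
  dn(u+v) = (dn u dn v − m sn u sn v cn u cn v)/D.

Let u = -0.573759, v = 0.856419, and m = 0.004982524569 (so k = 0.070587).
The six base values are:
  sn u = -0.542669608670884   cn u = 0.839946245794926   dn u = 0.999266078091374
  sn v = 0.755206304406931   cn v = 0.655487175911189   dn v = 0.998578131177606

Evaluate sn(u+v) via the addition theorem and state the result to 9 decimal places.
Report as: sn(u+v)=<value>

m = k² = 0.004982524569
D = 1 − m·sn²u·sn²v = 0.9991631422102645
sn(u+v) = (sn u·cn v·dn v + sn v·cn u·dn u)/D = 0.2786599574614133/0.9991631422102645 = 0.2788933515351509

sn(u+v)=0.278893352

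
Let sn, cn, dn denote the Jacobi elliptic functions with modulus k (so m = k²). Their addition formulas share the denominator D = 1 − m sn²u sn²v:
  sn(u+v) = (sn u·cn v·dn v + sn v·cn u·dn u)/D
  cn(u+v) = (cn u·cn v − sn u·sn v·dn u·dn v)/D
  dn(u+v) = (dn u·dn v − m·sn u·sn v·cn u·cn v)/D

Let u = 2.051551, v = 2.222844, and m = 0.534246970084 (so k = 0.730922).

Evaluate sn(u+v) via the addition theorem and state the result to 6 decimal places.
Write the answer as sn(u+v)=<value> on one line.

sn u = 0.9934550059693474, cn u = -0.1142241266740261, dn u = 0.6875488570764406
sn v = 0.9728783105146712, cn v = -0.2313175153984646, dn v = 0.7030927436439649
m = k² = 0.534246970084
D = 1 − m·sn²u·sn²v = 0.5009368363451855
sn(u+v) = (sn u·cn v·dn v + sn v·cn u·dn u)/D = -0.2379778788705139/0.5009368363451855 = -0.4750656402248051

sn(u+v)=-0.475066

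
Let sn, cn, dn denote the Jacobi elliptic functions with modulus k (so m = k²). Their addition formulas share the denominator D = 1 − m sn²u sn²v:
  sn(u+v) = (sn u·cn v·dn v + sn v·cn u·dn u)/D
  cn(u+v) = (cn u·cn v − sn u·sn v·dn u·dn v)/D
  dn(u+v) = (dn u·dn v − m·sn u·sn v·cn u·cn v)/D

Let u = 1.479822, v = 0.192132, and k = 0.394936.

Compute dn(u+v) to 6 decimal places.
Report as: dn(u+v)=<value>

sn u = 0.9894349884206944, cn u = 0.1449772523154596, dn u = 0.920491113338509
sn v = 0.190772493519364, cn v = 0.9816342779856479, dn v = 0.9971576824038496
m = k² = 0.155974444096
D = 1 − m·sn²u·sn²v = 0.9944427557314778
dn(u+v) = (dn u·dn v − m·sn u·sn v·cn u·cn v)/D = 0.9136848622068771/0.9944427557314778 = 0.918790807153904

dn(u+v)=0.918791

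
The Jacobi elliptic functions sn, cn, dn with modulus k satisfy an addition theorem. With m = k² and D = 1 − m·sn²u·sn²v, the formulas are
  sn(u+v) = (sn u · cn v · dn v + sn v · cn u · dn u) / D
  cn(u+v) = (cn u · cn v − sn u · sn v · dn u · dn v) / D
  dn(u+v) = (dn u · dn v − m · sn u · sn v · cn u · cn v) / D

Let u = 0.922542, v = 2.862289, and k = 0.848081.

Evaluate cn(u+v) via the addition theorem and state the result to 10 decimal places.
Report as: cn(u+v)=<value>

sn u = 0.7473973205206241, cn u = 0.6643773365178793, dn u = 0.7734531546201043
sn v = 0.9095433561153675, cn v = -0.4156090510881515, dn v = 0.6363912450592348
m = k² = 0.719241382561
D = 1 − m·sn²u·sn²v = 0.6676279069815297
cn(u+v) = (cn u·cn v − sn u·sn v·dn u·dn v)/D = -0.6107267949159964/0.6676279069815297 = -0.9147712199108125

cn(u+v)=-0.9147712199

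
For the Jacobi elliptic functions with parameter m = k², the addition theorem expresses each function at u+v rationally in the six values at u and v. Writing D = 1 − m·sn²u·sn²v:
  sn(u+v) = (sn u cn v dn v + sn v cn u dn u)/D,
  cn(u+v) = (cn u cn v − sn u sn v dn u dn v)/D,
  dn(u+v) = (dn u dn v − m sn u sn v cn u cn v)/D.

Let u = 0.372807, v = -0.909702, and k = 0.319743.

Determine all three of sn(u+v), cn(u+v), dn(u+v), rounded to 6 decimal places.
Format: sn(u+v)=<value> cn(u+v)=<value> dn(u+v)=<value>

sn u = 0.3634317343533816, cn u = 0.9316208319187013, dn u = 0.9932252792652469
sn v = -0.782614553023663, cn v = 0.6225065954635116, dn v = 0.9681849936939938
m = k² = 0.102235586049
D = 1 − m·sn²u·sn²v = 0.9917292741951612
sn(u+v) = (sn u·cn v·dn v + sn v·cn u·dn u)/D = -0.5051197044226136/0.9917292741951612 = -0.5093322518209861
cn(u+v) = (cn u·cn v − sn u·sn v·dn u·dn v)/D = 0.8534524225167287/0.9917292741951612 = 0.8605699606975389
dn(u+v) = (dn u·dn v − m·sn u·sn v·cn u·cn v)/D = 0.9784896325798499/0.9917292741951612 = 0.9866499437297986

sn(u+v)=-0.509332 cn(u+v)=0.860570 dn(u+v)=0.986650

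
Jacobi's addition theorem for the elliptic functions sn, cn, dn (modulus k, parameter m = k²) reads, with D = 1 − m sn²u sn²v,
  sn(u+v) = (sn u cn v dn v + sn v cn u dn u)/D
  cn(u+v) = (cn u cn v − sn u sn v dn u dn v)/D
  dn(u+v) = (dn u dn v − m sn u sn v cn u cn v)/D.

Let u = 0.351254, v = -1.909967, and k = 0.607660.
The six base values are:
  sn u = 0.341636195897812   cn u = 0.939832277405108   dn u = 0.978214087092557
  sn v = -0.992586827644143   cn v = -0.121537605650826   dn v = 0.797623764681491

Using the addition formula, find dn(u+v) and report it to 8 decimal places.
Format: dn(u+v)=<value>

m = k² = 0.3692506756
D = 1 − m·sn²u·sn²v = 0.9575394057148961
dn(u+v) = (dn u·dn v − m·sn u·sn v·cn u·cn v)/D = 0.7659442119307913/0.9575394057148961 = 0.7999088156157288

dn(u+v)=0.79990882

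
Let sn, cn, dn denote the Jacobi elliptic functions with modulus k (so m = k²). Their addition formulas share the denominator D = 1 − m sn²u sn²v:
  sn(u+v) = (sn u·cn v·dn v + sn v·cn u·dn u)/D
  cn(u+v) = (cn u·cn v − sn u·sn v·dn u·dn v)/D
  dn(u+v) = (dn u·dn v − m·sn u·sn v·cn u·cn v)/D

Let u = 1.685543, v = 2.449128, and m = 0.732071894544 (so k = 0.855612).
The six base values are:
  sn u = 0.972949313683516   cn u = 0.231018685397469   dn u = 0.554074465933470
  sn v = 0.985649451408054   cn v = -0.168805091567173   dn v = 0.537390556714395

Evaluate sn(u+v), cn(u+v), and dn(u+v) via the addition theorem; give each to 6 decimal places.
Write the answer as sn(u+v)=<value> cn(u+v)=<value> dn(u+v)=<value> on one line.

sn(u+v)=0.116005 cn(u+v)=-0.993249 dn(u+v)=0.995062

m = k² = 0.732071894544
D = 1 − m·sn²u·sn²v = 0.3267457012937083
sn(u+v) = (sn u·cn v·dn v + sn v·cn u·dn u)/D = 0.03790428311712236/0.3267457012937083 = 0.1160054530696047
cn(u+v) = (cn u·cn v − sn u·sn v·dn u·dn v)/D = -0.3245397027103067/0.3267457012937083 = -0.9932485765698916
dn(u+v) = (dn u·dn v − m·sn u·sn v·cn u·cn v)/D = 0.3251322196211576/0.3267457012937083 = 0.9950619651118215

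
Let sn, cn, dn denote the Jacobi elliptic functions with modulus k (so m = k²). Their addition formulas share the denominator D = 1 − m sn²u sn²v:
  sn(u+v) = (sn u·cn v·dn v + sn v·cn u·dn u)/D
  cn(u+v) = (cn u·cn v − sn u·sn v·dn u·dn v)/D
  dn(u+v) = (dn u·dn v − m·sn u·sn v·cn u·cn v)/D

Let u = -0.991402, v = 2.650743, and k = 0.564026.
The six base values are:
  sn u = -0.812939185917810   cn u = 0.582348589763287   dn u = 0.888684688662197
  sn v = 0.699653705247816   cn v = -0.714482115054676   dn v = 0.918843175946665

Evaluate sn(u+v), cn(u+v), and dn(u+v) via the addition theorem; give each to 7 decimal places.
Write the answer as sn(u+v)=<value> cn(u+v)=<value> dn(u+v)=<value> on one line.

sn(u+v)=0.9985457 cn(u+v)=0.0539114 dn(u+v)=0.8263167

m = k² = 0.318125328676
D = 1 − m·sn²u·sn²v = 0.8970845347422261
sn(u+v) = (sn u·cn v·dn v + sn v·cn u·dn u)/D = 0.8957799262345041/0.8970845347422261 = 0.9985457240012537
cn(u+v) = (cn u·cn v − sn u·sn v·dn u·dn v)/D = 0.04836306678636903/0.8970845347422261 = 0.05391138171863143
dn(u+v) = (dn u·dn v − m·sn u·sn v·cn u·cn v)/D = 0.7412759290450394/0.8970845347422261 = 0.8263166962944493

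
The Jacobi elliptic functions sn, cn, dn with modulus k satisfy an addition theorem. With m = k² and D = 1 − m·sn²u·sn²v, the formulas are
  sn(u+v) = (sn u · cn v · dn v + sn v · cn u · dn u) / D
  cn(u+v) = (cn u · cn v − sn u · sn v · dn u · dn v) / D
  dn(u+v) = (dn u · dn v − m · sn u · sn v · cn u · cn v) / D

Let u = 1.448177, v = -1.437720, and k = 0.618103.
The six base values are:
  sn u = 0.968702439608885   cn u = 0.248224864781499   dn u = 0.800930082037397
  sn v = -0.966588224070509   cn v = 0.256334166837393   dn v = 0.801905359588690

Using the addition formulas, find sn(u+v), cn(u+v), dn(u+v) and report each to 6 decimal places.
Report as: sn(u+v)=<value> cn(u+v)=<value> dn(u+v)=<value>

sn(u+v)=0.010457 cn(u+v)=0.999945 dn(u+v)=0.999979

m = k² = 0.382051318609
D = 1 − m·sn²u·sn²v = 0.6650457523581137
sn(u+v) = (sn u·cn v·dn v + sn v·cn u·dn u)/D = 0.006954208272540865/0.6650457523581137 = 0.01045673661982306
cn(u+v) = (cn u·cn v − sn u·sn v·dn u·dn v)/D = 0.6650093922019986/0.6650457523581137 = 0.9999453268350543
dn(u+v) = (dn u·dn v − m·sn u·sn v·cn u·cn v)/D = 0.6650318611471927/0.6650457523581137 = 0.9999791123980993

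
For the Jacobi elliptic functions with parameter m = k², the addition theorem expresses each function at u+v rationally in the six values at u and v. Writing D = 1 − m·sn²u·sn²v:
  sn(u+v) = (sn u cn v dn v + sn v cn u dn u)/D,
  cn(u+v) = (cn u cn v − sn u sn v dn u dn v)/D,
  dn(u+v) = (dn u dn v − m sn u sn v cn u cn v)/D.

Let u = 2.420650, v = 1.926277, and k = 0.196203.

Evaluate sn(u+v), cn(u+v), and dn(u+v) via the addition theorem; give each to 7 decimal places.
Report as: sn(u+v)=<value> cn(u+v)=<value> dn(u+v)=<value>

sn(u+v)=-0.9194002 cn(u+v)=-0.3933234 dn(u+v)=0.9835953

sn u = 0.6812118000491529, cn u = -0.7320863907175115, dn u = 0.9910278136590242
sn v = 0.9448499959308992, cn v = -0.3275034124850913, dn v = 0.9826664563214049
m = k² = 0.038495617209
D = 1 − m·sn²u·sn²v = 0.9840521793555668
sn(u+v) = (sn u·cn v·dn v + sn v·cn u·dn u)/D = -0.9047377455192598/0.9840521793555668 = -0.9194001746043099
cn(u+v) = (cn u·cn v − sn u·sn v·dn u·dn v)/D = -0.3870507764197969/0.9840521793555668 = -0.3933234279032517
dn(u+v) = (dn u·dn v − m·sn u·sn v·cn u·cn v)/D = 0.9679091327626137/0.9840521793555668 = 0.983595334747874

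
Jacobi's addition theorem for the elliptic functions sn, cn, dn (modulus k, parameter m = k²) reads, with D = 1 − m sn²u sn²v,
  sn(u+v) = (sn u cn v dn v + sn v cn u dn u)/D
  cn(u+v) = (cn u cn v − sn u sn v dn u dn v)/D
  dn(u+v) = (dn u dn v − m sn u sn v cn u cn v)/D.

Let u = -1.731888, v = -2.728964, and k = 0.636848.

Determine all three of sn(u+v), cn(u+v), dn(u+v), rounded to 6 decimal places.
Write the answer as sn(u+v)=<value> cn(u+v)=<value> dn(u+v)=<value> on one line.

sn(u+v)=0.755668 cn(u+v)=-0.654955 dn(u+v)=0.876586

sn u = -0.9992710780321869, cn u = 0.03817476402534905, dn u = 0.7713725915559821
sn v = -0.7173472896567444, cn v = -0.6967157713315544, dn v = 0.8895482730651722
m = k² = 0.405575375104
D = 1 − m·sn²u·sn²v = 0.7916002768942362
sn(u+v) = (sn u·cn v·dn v + sn v·cn u·dn u)/D = 0.5981868511208699/0.7916002768942362 = 0.755667814402233
cn(u+v) = (cn u·cn v − sn u·sn v·dn u·dn v)/D = -0.518462621145565/0.7916002768942362 = -0.6549550780599784
dn(u+v) = (dn u·dn v − m·sn u·sn v·cn u·cn v)/D = 0.6939055931847504/0.7916002768942362 = 0.8765858393926023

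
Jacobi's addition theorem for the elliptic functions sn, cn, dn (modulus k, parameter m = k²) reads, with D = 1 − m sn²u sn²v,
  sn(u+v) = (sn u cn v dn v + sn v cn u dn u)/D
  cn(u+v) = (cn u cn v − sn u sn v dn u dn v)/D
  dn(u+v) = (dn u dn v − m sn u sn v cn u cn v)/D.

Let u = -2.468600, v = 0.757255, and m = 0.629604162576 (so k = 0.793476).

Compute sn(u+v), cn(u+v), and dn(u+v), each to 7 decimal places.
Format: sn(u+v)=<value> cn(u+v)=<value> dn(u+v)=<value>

sn(u+v)=-0.9861630 cn(u+v)=0.1657783 dn(u+v)=0.6226547

sn u = -0.9544951330865326, cn u = -0.2982264926429616, dn u = 0.6529871574533826
sn v = 0.6571634790270595, cn v = 0.7537480758403643, dn v = 0.8532858429764561
m = k² = 0.629604162576
D = 1 − m·sn²u·sn²v = 0.7522795458949045
sn(u+v) = (sn u·cn v·dn v + sn v·cn u·dn u)/D = -0.7418702828732761/0.7522795458949045 = -0.9861630386225035
cn(u+v) = (cn u·cn v − sn u·sn v·dn u·dn v)/D = 0.1247116616895511/0.7522795458949045 = 0.1657783497771368
dn(u+v) = (dn u·dn v − m·sn u·sn v·cn u·cn v)/D = 0.4684104155018575/0.7522795458949045 = 0.6226547272990666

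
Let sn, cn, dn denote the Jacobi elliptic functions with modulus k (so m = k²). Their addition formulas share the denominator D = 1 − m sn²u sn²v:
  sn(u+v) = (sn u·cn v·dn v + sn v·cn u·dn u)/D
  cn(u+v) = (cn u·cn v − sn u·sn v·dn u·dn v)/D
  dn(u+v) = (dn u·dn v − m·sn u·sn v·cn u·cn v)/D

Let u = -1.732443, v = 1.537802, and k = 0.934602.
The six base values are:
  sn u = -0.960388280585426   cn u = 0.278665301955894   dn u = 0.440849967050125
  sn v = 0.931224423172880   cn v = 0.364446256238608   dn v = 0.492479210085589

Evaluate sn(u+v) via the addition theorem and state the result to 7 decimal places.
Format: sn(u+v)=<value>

sn(u+v)=-0.1923706

m = k² = 0.873480898404
D = 1 − m·sn²u·sn²v = 0.30135616500112
sn(u+v) = (sn u·cn v·dn v + sn v·cn u·dn u)/D = -0.05797206784471532/0.30135616500112 = -0.1923706052089556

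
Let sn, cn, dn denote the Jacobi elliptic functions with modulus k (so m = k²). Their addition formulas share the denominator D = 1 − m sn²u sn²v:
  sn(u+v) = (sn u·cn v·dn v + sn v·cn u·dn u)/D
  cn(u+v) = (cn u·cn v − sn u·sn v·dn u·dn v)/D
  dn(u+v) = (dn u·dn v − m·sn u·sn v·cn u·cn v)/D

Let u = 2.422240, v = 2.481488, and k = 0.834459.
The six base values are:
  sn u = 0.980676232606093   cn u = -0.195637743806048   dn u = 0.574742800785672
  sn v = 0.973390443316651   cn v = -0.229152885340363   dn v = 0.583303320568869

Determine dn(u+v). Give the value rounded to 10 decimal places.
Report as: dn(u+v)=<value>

dn(u+v)=0.8357185633

m = k² = 0.696321822681
D = 1 − m·sn²u·sn²v = 0.3654943959037192
dn(u+v) = (dn u·dn v − m·sn u·sn v·cn u·cn v)/D = 0.3054504514386861/0.3654943959037192 = 0.8357185632995307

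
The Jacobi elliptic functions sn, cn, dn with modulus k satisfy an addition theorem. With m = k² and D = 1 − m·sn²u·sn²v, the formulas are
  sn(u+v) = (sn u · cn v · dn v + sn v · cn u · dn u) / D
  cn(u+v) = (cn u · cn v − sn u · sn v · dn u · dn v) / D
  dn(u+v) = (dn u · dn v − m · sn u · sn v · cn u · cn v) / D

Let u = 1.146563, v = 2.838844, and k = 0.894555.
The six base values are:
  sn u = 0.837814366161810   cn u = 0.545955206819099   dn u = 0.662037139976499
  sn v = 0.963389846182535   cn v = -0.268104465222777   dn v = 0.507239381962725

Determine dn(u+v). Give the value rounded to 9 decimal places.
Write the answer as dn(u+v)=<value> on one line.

dn(u+v)=0.899063160

m = k² = 0.800228648025
D = 1 − m·sn²u·sn²v = 0.4786686637100644
dn(u+v) = (dn u·dn v − m·sn u·sn v·cn u·cn v)/D = 0.4303533612345375/0.4786686637100644 = 0.8990631596790886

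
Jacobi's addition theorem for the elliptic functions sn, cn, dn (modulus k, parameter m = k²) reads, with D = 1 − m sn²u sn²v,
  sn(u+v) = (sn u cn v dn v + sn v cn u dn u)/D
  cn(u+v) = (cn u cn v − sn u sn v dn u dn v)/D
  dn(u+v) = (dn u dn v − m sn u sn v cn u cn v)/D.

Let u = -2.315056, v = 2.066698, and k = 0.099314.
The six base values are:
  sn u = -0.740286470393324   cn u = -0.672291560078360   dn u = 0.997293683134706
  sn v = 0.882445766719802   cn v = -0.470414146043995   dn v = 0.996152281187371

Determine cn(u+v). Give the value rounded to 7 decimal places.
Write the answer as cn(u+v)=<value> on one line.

m = k² = 0.009863270596
D = 1 − m·sn²u·sn²v = 0.9957908285059505
cn(u+v) = (cn u·cn v − sn u·sn v·dn u·dn v)/D = 0.9652434178115295/0.9957908285059505 = 0.9693234665152989

cn(u+v)=0.9693235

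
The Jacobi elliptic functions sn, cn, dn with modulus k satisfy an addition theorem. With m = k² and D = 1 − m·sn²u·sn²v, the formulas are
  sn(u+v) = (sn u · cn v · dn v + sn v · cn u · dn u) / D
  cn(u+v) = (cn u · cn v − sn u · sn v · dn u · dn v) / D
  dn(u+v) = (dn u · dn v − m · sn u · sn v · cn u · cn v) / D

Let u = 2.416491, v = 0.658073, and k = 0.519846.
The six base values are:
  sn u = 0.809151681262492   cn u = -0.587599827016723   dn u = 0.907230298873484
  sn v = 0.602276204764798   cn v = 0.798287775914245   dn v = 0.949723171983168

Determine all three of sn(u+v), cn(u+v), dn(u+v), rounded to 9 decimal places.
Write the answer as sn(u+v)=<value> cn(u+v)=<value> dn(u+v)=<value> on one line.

m = k² = 0.270239863716
D = 1 − m·sn²u·sn²v = 0.9358198533699359
sn(u+v) = (sn u·cn v·dn v + sn v·cn u·dn u)/D = 0.2923938497688634/0.9358198533699359 = 0.3124467264890117
cn(u+v) = (cn u·cn v − sn u·sn v·dn u·dn v)/D = -0.8889682978479445/0.9358198533699359 = -0.9499352836411019
dn(u+v) = (dn u·dn v − m·sn u·sn v·cn u·cn v)/D = 0.9233931269509676/0.9358198533699359 = 0.9867210271568625

sn(u+v)=0.312446726 cn(u+v)=-0.949935284 dn(u+v)=0.986721027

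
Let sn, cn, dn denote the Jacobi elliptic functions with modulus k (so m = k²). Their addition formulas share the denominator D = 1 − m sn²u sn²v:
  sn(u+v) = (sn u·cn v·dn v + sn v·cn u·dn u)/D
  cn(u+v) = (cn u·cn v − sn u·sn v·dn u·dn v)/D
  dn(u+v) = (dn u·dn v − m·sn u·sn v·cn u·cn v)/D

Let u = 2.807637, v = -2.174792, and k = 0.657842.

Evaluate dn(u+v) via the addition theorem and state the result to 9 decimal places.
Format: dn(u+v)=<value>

sn u = 0.690829805497453, cn u = -0.7230174132317639, dn u = 0.8907687475285582
sn v = -0.9598397164219695, cn v = -0.2805489596826074, dn v = 0.775438681144897
m = k² = 0.432756096964
D = 1 − m·sn²u·sn²v = 0.8097245484651951
dn(u+v) = (dn u·dn v − m·sn u·sn v·cn u·cn v)/D = 0.7489428970006126/0.8097245484651951 = 0.9249353973770561

dn(u+v)=0.924935397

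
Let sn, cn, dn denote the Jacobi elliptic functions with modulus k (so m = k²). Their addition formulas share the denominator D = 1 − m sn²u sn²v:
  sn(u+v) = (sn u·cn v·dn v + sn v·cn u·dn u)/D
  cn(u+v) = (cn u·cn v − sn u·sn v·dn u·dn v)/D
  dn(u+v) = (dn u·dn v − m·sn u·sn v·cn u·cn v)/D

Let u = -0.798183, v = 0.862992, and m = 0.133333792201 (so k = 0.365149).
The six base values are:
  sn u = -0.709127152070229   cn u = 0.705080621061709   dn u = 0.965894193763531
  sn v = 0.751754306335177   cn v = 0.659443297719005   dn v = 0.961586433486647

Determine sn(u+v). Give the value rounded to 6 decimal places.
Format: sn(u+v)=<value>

sn(u+v)=0.064758

m = k² = 0.133333792201
D = 1 − m·sn²u·sn²v = 0.9621086298558209
sn(u+v) = (sn u·cn v·dn v + sn v·cn u·dn u)/D = 0.06230385521217944/0.9621086298558209 = 0.06475760977376966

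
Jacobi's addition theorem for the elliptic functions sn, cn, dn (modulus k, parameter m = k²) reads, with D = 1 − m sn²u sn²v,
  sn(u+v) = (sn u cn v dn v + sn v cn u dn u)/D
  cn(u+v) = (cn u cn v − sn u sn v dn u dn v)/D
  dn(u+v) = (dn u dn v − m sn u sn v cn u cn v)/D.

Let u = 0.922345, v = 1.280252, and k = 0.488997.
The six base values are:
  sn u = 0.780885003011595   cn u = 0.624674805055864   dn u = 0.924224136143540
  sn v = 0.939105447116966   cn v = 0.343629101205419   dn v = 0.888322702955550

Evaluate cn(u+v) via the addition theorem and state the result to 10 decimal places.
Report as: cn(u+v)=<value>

cn(u+v)=-0.4445876422

m = k² = 0.239118066009
D = 1 − m·sn²u·sn²v = 0.8714076085180093
cn(u+v) = (cn u·cn v − sn u·sn v·dn u·dn v)/D = -0.3874170540254863/0.8714076085180093 = -0.4445876421533214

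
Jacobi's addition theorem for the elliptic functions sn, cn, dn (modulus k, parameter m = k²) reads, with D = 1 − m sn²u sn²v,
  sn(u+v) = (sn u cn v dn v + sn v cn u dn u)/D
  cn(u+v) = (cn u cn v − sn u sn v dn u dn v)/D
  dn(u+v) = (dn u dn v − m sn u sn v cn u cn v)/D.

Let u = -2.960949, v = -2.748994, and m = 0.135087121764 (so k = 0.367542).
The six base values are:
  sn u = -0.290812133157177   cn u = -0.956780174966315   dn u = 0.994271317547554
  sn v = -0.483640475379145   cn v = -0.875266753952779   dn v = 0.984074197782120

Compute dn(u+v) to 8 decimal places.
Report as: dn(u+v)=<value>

dn(u+v)=0.96510464

m = k² = 0.135087121764
D = 1 − m·sn²u·sn²v = 0.9973277057862758
dn(u+v) = (dn u·dn v − m·sn u·sn v·cn u·cn v)/D = 0.9625255940504997/0.9973277057862758 = 0.9651046375891675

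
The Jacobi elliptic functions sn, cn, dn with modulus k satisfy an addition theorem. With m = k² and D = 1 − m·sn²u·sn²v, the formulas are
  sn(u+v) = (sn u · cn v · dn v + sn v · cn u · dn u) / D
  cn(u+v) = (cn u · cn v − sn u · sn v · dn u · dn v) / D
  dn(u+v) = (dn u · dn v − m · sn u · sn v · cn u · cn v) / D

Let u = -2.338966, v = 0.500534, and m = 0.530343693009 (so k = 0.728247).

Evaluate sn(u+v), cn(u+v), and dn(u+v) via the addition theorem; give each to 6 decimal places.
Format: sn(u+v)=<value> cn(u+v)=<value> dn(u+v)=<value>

sn(u+v)=-0.999581 cn(u+v)=0.028949 dn(u+v)=0.685639

sn u = -0.9492917133063939, cn u = -0.3143966333277301, dn u = 0.7225498309634764
sn v = 0.4706680256450486, cn v = 0.8823103816885484, dn v = 0.9394220645416491
m = k² = 0.530343693009
D = 1 − m·sn²u·sn²v = 0.8941267658244116
sn(u+v) = (sn u·cn v·dn v + sn v·cn u·dn u)/D = -0.8937520301468523/0.8941267658244116 = -0.9995808920033685
cn(u+v) = (cn u·cn v − sn u·sn v·dn u·dn v)/D = 0.02588400996758554/0.8941267658244116 = 0.02894892643519033
dn(u+v) = (dn u·dn v − m·sn u·sn v·cn u·cn v)/D = 0.6130481281778714/0.8941267658244116 = 0.6856389402599113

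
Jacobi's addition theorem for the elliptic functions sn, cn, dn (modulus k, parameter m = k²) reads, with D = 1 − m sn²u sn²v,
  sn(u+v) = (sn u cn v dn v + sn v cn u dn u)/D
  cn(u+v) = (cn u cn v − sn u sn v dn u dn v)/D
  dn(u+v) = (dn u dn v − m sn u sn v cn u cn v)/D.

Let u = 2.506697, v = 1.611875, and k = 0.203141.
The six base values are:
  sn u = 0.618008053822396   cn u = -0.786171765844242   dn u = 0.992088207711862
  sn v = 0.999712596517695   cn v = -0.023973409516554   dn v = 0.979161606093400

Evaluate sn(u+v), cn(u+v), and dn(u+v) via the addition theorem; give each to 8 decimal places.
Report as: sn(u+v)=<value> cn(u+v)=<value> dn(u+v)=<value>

sn(u+v)=-0.80694555 cn(u+v)=-0.59062584 dn(u+v)=0.98647302

m = k² = 0.041266265881
D = 1 − m·sn²u·sn²v = 0.9842480701048046
sn(u+v) = (sn u·cn v·dn v + sn v·cn u·dn u)/D = -0.794234600797113/0.9842480701048046 = -0.8069455505384343
cn(u+v) = (cn u·cn v − sn u·sn v·dn u·dn v)/D = -0.5813223394999395/0.9842480701048046 = -0.5906258362671102
dn(u+v) = (dn u·dn v − m·sn u·sn v·cn u·cn v)/D = 0.9709341625732817/0.9842480701048046 = 0.9864730163706542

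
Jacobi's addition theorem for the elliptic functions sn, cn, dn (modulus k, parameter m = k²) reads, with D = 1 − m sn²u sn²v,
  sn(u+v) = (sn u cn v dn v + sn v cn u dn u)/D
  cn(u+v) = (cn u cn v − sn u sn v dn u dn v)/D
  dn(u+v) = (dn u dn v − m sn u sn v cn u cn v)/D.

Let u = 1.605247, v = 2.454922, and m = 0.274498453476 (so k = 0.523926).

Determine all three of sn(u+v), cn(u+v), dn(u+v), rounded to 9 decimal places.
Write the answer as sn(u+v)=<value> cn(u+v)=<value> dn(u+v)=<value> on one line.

sn u = 0.9967923923020252, cn u = 0.08003078563156524, dn u = 0.8527952210136525
sn v = 0.7904863544871711, cn v = -0.6124796513922584, dn v = 0.9102057540135393
m = k² = 0.274498453476
D = 1 − m·sn²u·sn²v = 0.8295731227914913
sn(u+v) = (sn u·cn v·dn v + sn v·cn u·dn u)/D = -0.5017437256130981/0.8295731227914913 = -0.604821578506237
cn(u+v) = (cn u·cn v − sn u·sn v·dn u·dn v)/D = -0.6606396898960241/0.8295731227914913 = -0.7963610099529132
dn(u+v) = (dn u·dn v − m·sn u·sn v·cn u·cn v)/D = 0.786821115674146/0.8295731227914913 = 0.9484650527569095

sn(u+v)=-0.604821579 cn(u+v)=-0.796361010 dn(u+v)=0.948465053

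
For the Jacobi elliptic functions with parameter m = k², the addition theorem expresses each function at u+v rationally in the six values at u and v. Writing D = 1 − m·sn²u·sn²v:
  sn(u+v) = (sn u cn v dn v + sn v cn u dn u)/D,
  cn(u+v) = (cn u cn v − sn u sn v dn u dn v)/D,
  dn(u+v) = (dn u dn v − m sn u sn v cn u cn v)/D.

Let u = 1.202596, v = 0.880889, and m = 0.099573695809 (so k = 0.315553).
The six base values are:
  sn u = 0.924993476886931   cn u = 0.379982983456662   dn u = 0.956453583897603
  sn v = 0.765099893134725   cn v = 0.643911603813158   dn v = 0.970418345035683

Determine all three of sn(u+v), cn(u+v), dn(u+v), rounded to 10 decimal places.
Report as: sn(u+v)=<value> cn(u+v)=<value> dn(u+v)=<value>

m = k² = 0.099573695809
D = 1 − m·sn²u·sn²v = 0.9501278318050826
sn(u+v) = (sn u·cn v·dn v + sn v·cn u·dn u)/D = 0.8560596952219509/0.9501278318050826 = 0.9009942310558169
cn(u+v) = (cn u·cn v − sn u·sn v·dn u·dn v)/D = -0.4121949720546429/0.9501278318050826 = -0.4338310680485404
dn(u+v) = (dn u·dn v − m·sn u·sn v·cn u·cn v)/D = 0.9109179373516709/0.9501278318050826 = 0.958731979907462

sn(u+v)=0.9009942311 cn(u+v)=-0.4338310680 dn(u+v)=0.9587319799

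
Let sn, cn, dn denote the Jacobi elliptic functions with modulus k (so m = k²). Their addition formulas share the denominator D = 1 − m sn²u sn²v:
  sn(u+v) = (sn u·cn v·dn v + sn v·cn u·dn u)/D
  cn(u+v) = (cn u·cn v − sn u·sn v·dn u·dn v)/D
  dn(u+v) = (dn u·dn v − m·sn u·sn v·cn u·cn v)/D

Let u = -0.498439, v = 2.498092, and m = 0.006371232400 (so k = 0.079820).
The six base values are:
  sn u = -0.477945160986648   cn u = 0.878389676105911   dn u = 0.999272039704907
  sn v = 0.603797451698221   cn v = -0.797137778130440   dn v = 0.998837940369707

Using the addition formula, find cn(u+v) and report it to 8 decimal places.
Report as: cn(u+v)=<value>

m = k² = 0.0063712324
D = 1 − m·sn²u·sn²v = 0.9994694062423994
cn(u+v) = (cn u·cn v − sn u·sn v·dn u·dn v)/D = -0.4121607062302652/0.9994694062423994 = -0.4123795122252143

cn(u+v)=-0.41237951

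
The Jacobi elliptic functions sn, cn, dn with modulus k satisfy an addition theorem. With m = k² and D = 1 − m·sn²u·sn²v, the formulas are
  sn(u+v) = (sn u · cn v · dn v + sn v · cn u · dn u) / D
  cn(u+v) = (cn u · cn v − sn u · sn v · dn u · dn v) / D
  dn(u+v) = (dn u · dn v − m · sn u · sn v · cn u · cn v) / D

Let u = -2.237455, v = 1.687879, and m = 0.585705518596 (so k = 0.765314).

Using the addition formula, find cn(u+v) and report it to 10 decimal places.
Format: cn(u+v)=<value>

sn u = -0.9806986742026657, cn u = -0.1955252168318291, dn u = 0.6608222666132322
sn v = 0.987287154755712, cn v = 0.1589467648439905, dn v = 0.6550509819852673
m = k² = 0.585705518596
D = 1 − m·sn²u·sn²v = 0.4509176729444466
cn(u+v) = (cn u·cn v − sn u·sn v·dn u·dn v)/D = 0.3880423428955734/0.4509176729444466 = 0.8605613977418457

cn(u+v)=0.8605613977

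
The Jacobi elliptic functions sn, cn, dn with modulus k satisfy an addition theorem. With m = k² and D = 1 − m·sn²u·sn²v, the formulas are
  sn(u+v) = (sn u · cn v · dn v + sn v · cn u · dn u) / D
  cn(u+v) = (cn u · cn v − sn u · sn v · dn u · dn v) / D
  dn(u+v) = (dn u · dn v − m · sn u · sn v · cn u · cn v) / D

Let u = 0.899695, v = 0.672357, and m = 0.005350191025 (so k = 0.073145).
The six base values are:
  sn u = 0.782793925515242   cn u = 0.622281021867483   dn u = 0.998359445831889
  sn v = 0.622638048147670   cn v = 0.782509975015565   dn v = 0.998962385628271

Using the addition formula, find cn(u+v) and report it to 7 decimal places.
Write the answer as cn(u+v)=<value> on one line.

cn(u+v)=0.0008494

m = k² = 0.005350191025
D = 1 − m·sn²u·sn²v = 0.9987290294302652
cn(u+v) = (cn u·cn v − sn u·sn v·dn u·dn v)/D = 0.000848327378112874/0.9987290294302652 = 0.0008494069493472225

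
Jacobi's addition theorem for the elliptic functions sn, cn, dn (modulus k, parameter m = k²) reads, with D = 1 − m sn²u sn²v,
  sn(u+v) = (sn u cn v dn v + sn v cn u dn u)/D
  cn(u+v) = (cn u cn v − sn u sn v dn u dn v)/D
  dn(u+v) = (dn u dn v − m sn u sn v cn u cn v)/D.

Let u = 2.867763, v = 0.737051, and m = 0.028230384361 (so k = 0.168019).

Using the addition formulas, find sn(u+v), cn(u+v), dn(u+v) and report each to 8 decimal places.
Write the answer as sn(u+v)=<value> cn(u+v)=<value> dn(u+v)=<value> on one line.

sn u = 0.2919265985711715, cn u = -0.9564407253179185, dn u = 0.9987963628746679
sn v = 0.6708558376550053, cn v = 0.7415877864988077, dn v = 0.9936271858921729
m = k² = 0.028230384361
D = 1 − m·sn²u·sn²v = 0.9989172641124199
sn(u+v) = (sn u·cn v·dn v + sn v·cn u·dn u)/D = -0.4257519950088433/0.9989172641124199 = -0.4262134716303476
cn(u+v) = (cn u·cn v − sn u·sn v·dn u·dn v)/D = -0.9036431481994603/0.9989172641124199 = -0.9046226155700547
dn(u+v) = (dn u·dn v − m·sn u·sn v·cn u·cn v)/D = 0.9963526116092316/0.9989172641124199 = 0.9974325676456628

sn(u+v)=-0.42621347 cn(u+v)=-0.90462262 dn(u+v)=0.99743257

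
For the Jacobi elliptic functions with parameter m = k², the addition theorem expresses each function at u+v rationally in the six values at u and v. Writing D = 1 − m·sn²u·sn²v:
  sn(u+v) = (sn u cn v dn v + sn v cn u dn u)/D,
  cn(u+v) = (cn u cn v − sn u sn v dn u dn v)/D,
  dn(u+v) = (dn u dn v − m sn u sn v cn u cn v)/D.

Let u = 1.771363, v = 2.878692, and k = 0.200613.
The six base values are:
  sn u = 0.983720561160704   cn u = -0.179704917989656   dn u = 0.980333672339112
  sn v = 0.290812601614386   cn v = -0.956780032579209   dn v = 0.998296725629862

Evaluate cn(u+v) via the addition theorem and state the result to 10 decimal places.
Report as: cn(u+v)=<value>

cn(u+v)=-0.1083934799

m = k² = 0.040245575769
D = 1 − m·sn²u·sn²v = 0.9967062693139415
cn(u+v) = (cn u·cn v − sn u·sn v·dn u·dn v)/D = -0.108036460990778/0.9967062693139415 = -0.1083934799217649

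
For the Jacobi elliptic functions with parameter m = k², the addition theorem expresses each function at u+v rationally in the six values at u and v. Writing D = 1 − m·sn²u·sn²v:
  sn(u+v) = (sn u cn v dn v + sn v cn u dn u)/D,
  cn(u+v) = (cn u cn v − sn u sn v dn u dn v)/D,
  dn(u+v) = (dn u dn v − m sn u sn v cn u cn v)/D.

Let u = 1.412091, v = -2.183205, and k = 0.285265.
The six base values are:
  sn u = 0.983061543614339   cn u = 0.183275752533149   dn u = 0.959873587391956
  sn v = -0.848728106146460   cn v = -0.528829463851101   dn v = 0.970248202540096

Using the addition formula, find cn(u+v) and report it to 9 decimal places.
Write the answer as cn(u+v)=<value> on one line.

m = k² = 0.081376120225
D = 1 − m·sn²u·sn²v = 0.9433505675297169
cn(u+v) = (cn u·cn v − sn u·sn v·dn u·dn v)/D = 0.6801233993305419/0.9433505675297169 = 0.7209656968898967

cn(u+v)=0.720965697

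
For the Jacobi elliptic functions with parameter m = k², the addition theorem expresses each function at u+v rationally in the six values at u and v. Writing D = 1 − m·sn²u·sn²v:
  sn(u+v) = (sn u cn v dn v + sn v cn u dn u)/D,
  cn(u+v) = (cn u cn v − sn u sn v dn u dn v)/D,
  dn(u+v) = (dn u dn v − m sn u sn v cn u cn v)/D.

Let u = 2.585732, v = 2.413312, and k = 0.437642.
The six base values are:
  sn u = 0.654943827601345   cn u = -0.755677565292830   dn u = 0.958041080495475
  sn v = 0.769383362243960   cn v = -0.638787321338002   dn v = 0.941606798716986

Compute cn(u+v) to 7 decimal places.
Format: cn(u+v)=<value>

m = k² = 0.191530520164
D = 1 − m·sn²u·sn²v = 0.9513669310359698
cn(u+v) = (cn u·cn v − sn u·sn v·dn u·dn v)/D = 0.0281474663306621/0.9513669310359698 = 0.02958634088743399

cn(u+v)=0.0295863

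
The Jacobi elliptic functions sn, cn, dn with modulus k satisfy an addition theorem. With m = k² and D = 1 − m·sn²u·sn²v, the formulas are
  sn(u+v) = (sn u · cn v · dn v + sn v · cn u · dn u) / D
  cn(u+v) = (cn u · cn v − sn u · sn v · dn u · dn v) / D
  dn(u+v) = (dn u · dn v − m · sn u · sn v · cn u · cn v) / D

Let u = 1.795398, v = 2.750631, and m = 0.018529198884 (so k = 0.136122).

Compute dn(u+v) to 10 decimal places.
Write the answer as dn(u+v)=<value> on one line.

dn(u+v)=0.9910141818

sn u = 0.9769214471639628, cn u = -0.2135988906129163, dn u = 0.9911186539927453
sn v = 0.3944494556491676, cn v = -0.9189176388219324, dn v = 0.9985574770803631
m = k² = 0.018529198884
D = 1 − m·sn²u·sn²v = 0.9972485688280756
dn(u+v) = (dn u·dn v − m·sn u·sn v·cn u·cn v)/D = 0.988287474479882/0.9972485688280756 = 0.9910141817914823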